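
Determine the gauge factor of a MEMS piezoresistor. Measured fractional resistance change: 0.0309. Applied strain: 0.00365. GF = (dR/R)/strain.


Step 1: Identify values.
dR/R = 0.0309, strain = 0.00365
Step 2: GF = (dR/R) / strain = 0.0309 / 0.00365
GF = 8.5


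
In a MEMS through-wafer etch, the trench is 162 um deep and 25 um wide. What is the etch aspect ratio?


Step 1: AR = depth / width
Step 2: AR = 162 / 25
AR = 6.5


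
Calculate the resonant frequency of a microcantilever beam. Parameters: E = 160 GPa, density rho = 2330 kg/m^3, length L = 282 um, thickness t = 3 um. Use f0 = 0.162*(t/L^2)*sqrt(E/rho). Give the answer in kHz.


Step 1: Convert units to SI.
t_SI = 3e-6 m, L_SI = 282e-6 m
Step 2: Calculate sqrt(E/rho).
sqrt(160e9 / 2330) = 8286.71 m/s
Step 3: Compute f0.
f0 = 0.162 * 3e-6 / (282e-6)^2 * 8286.71 = 50643.1 Hz = 50.64 kHz


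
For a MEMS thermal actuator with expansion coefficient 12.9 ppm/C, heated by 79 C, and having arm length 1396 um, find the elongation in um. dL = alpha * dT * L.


Step 1: Convert CTE: alpha = 12.9 ppm/C = 12.9e-6 /C
Step 2: dL = 12.9e-6 * 79 * 1396
dL = 1.4227 um


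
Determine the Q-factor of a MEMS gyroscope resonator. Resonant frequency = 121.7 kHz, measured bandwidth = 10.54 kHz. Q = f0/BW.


Step 1: Q = f0 / bandwidth
Step 2: Q = 121.7 / 10.54
Q = 11.5


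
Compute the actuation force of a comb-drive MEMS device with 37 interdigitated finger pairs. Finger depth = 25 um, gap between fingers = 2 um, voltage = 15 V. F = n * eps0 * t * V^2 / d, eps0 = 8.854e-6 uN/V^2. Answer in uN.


Step 1: Parameters: n=37, eps0=8.854e-6 uN/V^2, t=25 um, V=15 V, d=2 um
Step 2: V^2 = 225
Step 3: F = 37 * 8.854e-6 * 25 * 225 / 2
F = 0.921 uN


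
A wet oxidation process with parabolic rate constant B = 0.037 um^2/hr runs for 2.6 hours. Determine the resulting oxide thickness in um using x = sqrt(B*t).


Step 1: Compute B*t = 0.037 * 2.6 = 0.0962
Step 2: x = sqrt(0.0962)
x = 0.31 um


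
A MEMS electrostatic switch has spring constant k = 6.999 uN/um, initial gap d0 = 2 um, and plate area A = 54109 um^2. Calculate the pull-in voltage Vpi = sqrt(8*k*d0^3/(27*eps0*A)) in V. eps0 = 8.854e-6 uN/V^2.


Step 1: Compute numerator: 8 * k * d0^3 = 8 * 6.999 * 2^3 = 447.936
Step 2: Compute denominator: 27 * eps0 * A = 27 * 8.854e-6 * 54109 = 12.935189
Step 3: Vpi = sqrt(447.936 / 12.935189)
Vpi = 5.88 V


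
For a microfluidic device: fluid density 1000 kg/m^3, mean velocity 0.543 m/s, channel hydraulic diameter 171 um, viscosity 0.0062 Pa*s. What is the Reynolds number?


Step 1: Convert Dh to meters: Dh = 171e-6 m
Step 2: Re = rho * v * Dh / mu
Re = 1000 * 0.543 * 171e-6 / 0.0062
Re = 14.976


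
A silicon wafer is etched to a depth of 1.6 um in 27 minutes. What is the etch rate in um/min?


Step 1: Etch rate = depth / time
Step 2: rate = 1.6 / 27
rate = 0.059 um/min


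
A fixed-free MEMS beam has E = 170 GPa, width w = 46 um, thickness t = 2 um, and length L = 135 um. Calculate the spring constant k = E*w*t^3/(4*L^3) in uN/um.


Step 1: Convert E to consistent units (1 GPa = 1000 uN/um^2).
E = 170 GPa = 170000 uN/um^2
Step 2: Compute t^3 = 2^3 = 8
Step 3: Compute L^3 = 135^3 = 2460375
Step 4: k = 170000 * 46 * 8 / (4 * 2460375)
k = 6.3568 uN/um


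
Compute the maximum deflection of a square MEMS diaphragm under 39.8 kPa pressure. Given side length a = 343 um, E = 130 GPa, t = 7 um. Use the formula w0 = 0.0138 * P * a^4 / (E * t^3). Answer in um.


Step 1: Convert pressure to compatible units (E is in GPa, so P in GPa).
P = 39.8 kPa = 39.8e-6 GPa
Step 2: Compute numerator: 0.0138 * P * a^4.
a^4 = 343^4 = 13841287201
numerator = 0.0138 * 39.8e-6 * 13841287201 = 7.60219e+03
Step 3: Compute denominator: E * t^3 = 130 * 7^3 = 44590
Step 4: w0 = numerator / denominator = 7.60219e+03 / 44590 = 0.1705 um


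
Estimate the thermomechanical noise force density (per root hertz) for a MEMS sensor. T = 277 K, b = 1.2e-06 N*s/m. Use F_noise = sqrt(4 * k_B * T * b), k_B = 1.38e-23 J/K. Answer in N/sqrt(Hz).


Step 1: Compute 4 * k_B * T * b
= 4 * 1.38e-23 * 277 * 1.2e-06
= 1.8348e-26 N^2/Hz
Step 2: F_noise = sqrt(1.8348e-26)
F_noise = 1.35e-13 N/sqrt(Hz)


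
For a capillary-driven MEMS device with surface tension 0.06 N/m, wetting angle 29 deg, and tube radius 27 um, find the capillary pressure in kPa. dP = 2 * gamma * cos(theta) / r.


Step 1: cos(29 deg) = 0.8746
Step 2: Convert r to m: r = 27e-6 m
Step 3: dP = 2 * 0.06 * 0.8746 / 27e-6 = 3887.1 Pa
Step 4: Convert Pa to kPa (divide by 1000).
dP = 3.89 kPa


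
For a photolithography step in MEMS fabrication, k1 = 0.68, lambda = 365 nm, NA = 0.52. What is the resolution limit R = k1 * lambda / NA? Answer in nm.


Step 1: Identify values: k1 = 0.68, lambda = 365 nm, NA = 0.52
Step 2: R = k1 * lambda / NA
R = 0.68 * 365 / 0.52
R = 477.3 nm


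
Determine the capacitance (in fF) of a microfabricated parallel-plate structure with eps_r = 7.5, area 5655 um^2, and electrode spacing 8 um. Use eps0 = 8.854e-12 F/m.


Step 1: Convert area to m^2: A = 5655e-12 m^2
Step 2: Convert gap to m: d = 8e-6 m
Step 3: C = eps0 * eps_r * A / d
C = 8.854e-12 * 7.5 * 5655e-12 / 8e-6
Step 4: Convert to fF (multiply by 1e15).
C = 46.94 fF


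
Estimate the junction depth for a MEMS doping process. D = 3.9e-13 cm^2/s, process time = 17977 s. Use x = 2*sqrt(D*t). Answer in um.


Step 1: Compute D*t = 3.9e-13 * 17977 = 7.01103e-09 cm^2
Step 2: sqrt(D*t) = 8.37319e-05 cm
Step 3: x = 2 * 8.37319e-05 cm = 1.674638e-04 cm
Step 4: Convert to um (1 cm = 1e4 um): x = 1.675 um


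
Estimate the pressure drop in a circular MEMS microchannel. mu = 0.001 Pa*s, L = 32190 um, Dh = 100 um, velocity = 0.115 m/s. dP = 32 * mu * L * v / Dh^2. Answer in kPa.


Step 1: Convert to SI: L = 32190e-6 m, Dh = 100e-6 m
Step 2: dP = 32 * 0.001 * 32190e-6 * 0.115 / (100e-6)^2
Step 3: dP = 11845.92 Pa
Step 4: Convert to kPa: dP = 11.85 kPa


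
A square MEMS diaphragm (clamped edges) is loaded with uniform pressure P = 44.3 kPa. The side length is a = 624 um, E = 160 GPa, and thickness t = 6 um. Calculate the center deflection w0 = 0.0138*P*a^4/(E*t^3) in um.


Step 1: Convert pressure to compatible units (E is in GPa, so P in GPa).
P = 44.3 kPa = 44.3e-6 GPa
Step 2: Compute numerator: 0.0138 * P * a^4.
a^4 = 624^4 = 151613669376
numerator = 0.0138 * 44.3e-6 * 151613669376 = 9.26875e+04
Step 3: Compute denominator: E * t^3 = 160 * 6^3 = 34560
Step 4: w0 = numerator / denominator = 9.26875e+04 / 34560 = 2.6819 um


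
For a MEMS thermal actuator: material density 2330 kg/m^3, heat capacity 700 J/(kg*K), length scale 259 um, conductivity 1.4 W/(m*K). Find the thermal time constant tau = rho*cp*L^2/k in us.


Step 1: Convert L to m: L = 259e-6 m
Step 2: L^2 = (259e-6)^2 = 6.7081e-08 m^2
Step 3: tau = 2330 * 700 * 6.7081e-08 / 1.4 = 7.8149365e-02 s
Step 4: Convert to microseconds (multiply by 1e6).
tau = 78149.365 us


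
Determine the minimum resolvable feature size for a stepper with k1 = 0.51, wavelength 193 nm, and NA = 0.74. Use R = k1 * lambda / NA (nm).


Step 1: Identify values: k1 = 0.51, lambda = 193 nm, NA = 0.74
Step 2: R = k1 * lambda / NA
R = 0.51 * 193 / 0.74
R = 133.0 nm


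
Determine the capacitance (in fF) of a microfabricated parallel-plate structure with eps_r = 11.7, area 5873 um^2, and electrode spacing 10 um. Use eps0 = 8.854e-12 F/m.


Step 1: Convert area to m^2: A = 5873e-12 m^2
Step 2: Convert gap to m: d = 10e-6 m
Step 3: C = eps0 * eps_r * A / d
C = 8.854e-12 * 11.7 * 5873e-12 / 10e-6
Step 4: Convert to fF (multiply by 1e15).
C = 60.84 fF


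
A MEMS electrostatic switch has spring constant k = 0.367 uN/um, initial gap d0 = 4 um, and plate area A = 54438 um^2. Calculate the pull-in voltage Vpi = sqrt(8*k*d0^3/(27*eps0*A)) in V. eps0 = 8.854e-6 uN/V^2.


Step 1: Compute numerator: 8 * k * d0^3 = 8 * 0.367 * 4^3 = 187.904
Step 2: Compute denominator: 27 * eps0 * A = 27 * 8.854e-6 * 54438 = 13.013839
Step 3: Vpi = sqrt(187.904 / 13.013839)
Vpi = 3.8 V


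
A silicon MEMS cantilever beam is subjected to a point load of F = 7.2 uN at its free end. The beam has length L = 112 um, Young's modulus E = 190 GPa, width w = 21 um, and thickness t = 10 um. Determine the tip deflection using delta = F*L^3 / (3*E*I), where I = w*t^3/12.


Step 1: Calculate the second moment of area.
I = w * t^3 / 12 = 21 * 10^3 / 12 = 1750.0 um^4
Step 2: Convert E to consistent units (1 GPa = 1000 uN/um^2).
E = 190 GPa = 190000 uN/um^2
Step 3: Calculate tip deflection.
delta = F * L^3 / (3 * E * I)
delta = 7.2 * 112^3 / (3 * 190000 * 1750.0)
delta = 0.0101 um


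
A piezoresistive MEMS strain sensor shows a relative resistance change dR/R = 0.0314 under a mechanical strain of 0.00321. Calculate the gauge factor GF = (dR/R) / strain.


Step 1: Identify values.
dR/R = 0.0314, strain = 0.00321
Step 2: GF = (dR/R) / strain = 0.0314 / 0.00321
GF = 9.8


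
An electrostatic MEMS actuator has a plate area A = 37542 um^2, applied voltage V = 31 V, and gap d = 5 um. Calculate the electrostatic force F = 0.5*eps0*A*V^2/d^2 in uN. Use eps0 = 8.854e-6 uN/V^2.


Step 1: Identify parameters.
eps0 = 8.854e-6 uN/V^2, A = 37542 um^2, V = 31 V, d = 5 um
Step 2: Compute V^2 = 31^2 = 961
Step 3: Compute d^2 = 5^2 = 25
Step 4: F = 0.5 * 8.854e-6 * 37542 * 961 / 25
F = 6.389 uN


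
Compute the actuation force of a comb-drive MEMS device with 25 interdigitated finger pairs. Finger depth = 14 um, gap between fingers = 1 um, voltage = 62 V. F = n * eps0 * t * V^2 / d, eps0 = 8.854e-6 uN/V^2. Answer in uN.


Step 1: Parameters: n=25, eps0=8.854e-6 uN/V^2, t=14 um, V=62 V, d=1 um
Step 2: V^2 = 3844
Step 3: F = 25 * 8.854e-6 * 14 * 3844 / 1
F = 11.912 uN


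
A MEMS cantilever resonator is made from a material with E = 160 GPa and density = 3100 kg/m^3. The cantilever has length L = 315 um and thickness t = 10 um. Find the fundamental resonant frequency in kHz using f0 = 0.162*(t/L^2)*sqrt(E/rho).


Step 1: Convert units to SI.
t_SI = 10e-6 m, L_SI = 315e-6 m
Step 2: Calculate sqrt(E/rho).
sqrt(160e9 / 3100) = 7184.21 m/s
Step 3: Compute f0.
f0 = 0.162 * 10e-6 / (315e-6)^2 * 7184.21 = 117293.2 Hz = 117.29 kHz


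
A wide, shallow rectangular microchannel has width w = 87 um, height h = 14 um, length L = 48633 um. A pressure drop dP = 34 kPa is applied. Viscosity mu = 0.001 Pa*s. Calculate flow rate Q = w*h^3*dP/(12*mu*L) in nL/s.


Step 1: Convert all dimensions to SI (meters).
w = 87e-6 m, h = 14e-6 m, L = 48633e-6 m, dP = 34e3 Pa
Step 2: Q = w * h^3 * dP / (12 * mu * L)
Q = 87e-6 * (14e-6)^3 * 34e3 / (12 * 0.001 * 48633e-6) = 1.390817e-11 m^3/s
Step 3: Convert Q from m^3/s to nL/s (1 m^3 = 1e12 nL, so multiply by 1e12).
Q = 13.908 nL/s


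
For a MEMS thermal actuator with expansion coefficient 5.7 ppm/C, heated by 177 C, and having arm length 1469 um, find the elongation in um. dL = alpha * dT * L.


Step 1: Convert CTE: alpha = 5.7 ppm/C = 5.7e-6 /C
Step 2: dL = 5.7e-6 * 177 * 1469
dL = 1.4821 um


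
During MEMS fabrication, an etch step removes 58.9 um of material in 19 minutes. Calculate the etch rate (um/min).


Step 1: Etch rate = depth / time
Step 2: rate = 58.9 / 19
rate = 3.1 um/min


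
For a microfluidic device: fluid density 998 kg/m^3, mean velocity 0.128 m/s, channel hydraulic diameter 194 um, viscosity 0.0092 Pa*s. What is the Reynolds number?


Step 1: Convert Dh to meters: Dh = 194e-6 m
Step 2: Re = rho * v * Dh / mu
Re = 998 * 0.128 * 194e-6 / 0.0092
Re = 2.694


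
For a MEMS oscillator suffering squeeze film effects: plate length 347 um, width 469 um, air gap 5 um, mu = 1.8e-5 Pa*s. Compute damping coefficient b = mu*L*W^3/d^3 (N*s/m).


Step 1: Convert to SI.
L = 347e-6 m, W = 469e-6 m, d = 5e-6 m
Step 2: W^3 = (469e-6)^3 = 1.03e-10 m^3
Step 3: d^3 = (5e-6)^3 = 1.25e-16 m^3
Step 4: b = 1.8e-5 * 347e-6 * 1.03e-10 / 1.25e-16
b = 5.15e-03 N*s/m


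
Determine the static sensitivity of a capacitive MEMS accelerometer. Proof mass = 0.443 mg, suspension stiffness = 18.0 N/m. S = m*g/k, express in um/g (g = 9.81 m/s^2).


Step 1: Convert mass: m = 0.443 mg = 4.43e-07 kg
Step 2: S = m * g / k = 4.43e-07 * 9.81 / 18.0
Step 3: S = 2.41e-07 m/g
Step 4: Convert to um/g: S = 0.241 um/g


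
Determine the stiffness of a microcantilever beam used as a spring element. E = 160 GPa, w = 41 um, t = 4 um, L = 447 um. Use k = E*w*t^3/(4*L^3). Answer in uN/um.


Step 1: Convert E to consistent units (1 GPa = 1000 uN/um^2).
E = 160 GPa = 160000 uN/um^2
Step 2: Compute t^3 = 4^3 = 64
Step 3: Compute L^3 = 447^3 = 89314623
Step 4: k = 160000 * 41 * 64 / (4 * 89314623)
k = 1.1752 uN/um


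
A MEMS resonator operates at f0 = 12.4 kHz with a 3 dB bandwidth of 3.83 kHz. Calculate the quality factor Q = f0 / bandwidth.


Step 1: Q = f0 / bandwidth
Step 2: Q = 12.4 / 3.83
Q = 3.2


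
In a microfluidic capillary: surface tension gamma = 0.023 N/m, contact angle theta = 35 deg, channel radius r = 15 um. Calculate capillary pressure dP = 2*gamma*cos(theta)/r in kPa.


Step 1: cos(35 deg) = 0.8192
Step 2: Convert r to m: r = 15e-6 m
Step 3: dP = 2 * 0.023 * 0.8192 / 15e-6 = 2512.2 Pa
Step 4: Convert Pa to kPa (divide by 1000).
dP = 2.51 kPa


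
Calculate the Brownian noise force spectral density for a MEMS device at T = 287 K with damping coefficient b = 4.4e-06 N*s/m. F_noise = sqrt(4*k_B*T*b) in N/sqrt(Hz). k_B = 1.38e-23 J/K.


Step 1: Compute 4 * k_B * T * b
= 4 * 1.38e-23 * 287 * 4.4e-06
= 6.9707e-26 N^2/Hz
Step 2: F_noise = sqrt(6.9707e-26)
F_noise = 2.64e-13 N/sqrt(Hz)


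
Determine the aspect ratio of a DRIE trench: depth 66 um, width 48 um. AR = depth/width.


Step 1: AR = depth / width
Step 2: AR = 66 / 48
AR = 1.4


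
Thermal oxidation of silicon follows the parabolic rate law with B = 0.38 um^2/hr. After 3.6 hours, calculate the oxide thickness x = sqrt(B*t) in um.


Step 1: Compute B*t = 0.38 * 3.6 = 1.368
Step 2: x = sqrt(1.368)
x = 1.17 um


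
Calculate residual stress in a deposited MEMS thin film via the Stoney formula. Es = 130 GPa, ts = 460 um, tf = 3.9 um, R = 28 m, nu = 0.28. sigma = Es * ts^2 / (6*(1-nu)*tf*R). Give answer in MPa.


Step 1: Compute numerator: Es * ts^2 = 130 * 460^2 = 27508000 (GPa*um^2)
Step 2: Compute denominator (R in um): 6*(1-nu)*tf*R = 6*0.72*3.9*28e6 = 471744000.0 (um^2)
Step 3: sigma (GPa) = 27508000 / 471744000.0 = 5.8311e-02 GPa
Step 4: Convert to MPa (x1000): sigma = 58.3 MPa


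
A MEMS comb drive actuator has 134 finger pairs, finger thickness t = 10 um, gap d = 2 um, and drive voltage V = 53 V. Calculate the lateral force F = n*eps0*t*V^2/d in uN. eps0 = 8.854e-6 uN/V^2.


Step 1: Parameters: n=134, eps0=8.854e-6 uN/V^2, t=10 um, V=53 V, d=2 um
Step 2: V^2 = 2809
Step 3: F = 134 * 8.854e-6 * 10 * 2809 / 2
F = 16.663 uN


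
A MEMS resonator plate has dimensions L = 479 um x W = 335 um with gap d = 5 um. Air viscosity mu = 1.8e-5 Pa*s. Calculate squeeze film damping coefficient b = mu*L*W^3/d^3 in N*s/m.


Step 1: Convert to SI.
L = 479e-6 m, W = 335e-6 m, d = 5e-6 m
Step 2: W^3 = (335e-6)^3 = 3.76e-11 m^3
Step 3: d^3 = (5e-6)^3 = 1.25e-16 m^3
Step 4: b = 1.8e-5 * 479e-6 * 3.76e-11 / 1.25e-16
b = 2.59e-03 N*s/m


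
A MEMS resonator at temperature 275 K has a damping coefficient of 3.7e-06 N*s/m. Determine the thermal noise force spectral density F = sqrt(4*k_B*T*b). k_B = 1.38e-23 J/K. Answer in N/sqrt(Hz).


Step 1: Compute 4 * k_B * T * b
= 4 * 1.38e-23 * 275 * 3.7e-06
= 5.6166e-26 N^2/Hz
Step 2: F_noise = sqrt(5.6166e-26)
F_noise = 2.37e-13 N/sqrt(Hz)


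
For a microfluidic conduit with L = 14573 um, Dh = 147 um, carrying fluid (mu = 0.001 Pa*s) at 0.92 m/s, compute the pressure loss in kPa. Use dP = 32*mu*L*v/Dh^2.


Step 1: Convert to SI: L = 14573e-6 m, Dh = 147e-6 m
Step 2: dP = 32 * 0.001 * 14573e-6 * 0.92 / (147e-6)^2
Step 3: dP = 19854.19 Pa
Step 4: Convert to kPa: dP = 19.85 kPa


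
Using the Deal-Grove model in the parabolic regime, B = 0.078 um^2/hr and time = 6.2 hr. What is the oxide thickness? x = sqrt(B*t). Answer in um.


Step 1: Compute B*t = 0.078 * 6.2 = 0.4836
Step 2: x = sqrt(0.4836)
x = 0.695 um


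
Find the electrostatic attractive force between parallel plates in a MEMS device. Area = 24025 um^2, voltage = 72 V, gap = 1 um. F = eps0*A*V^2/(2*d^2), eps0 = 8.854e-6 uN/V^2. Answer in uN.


Step 1: Identify parameters.
eps0 = 8.854e-6 uN/V^2, A = 24025 um^2, V = 72 V, d = 1 um
Step 2: Compute V^2 = 72^2 = 5184
Step 3: Compute d^2 = 1^2 = 1
Step 4: F = 0.5 * 8.854e-6 * 24025 * 5184 / 1
F = 551.363 uN


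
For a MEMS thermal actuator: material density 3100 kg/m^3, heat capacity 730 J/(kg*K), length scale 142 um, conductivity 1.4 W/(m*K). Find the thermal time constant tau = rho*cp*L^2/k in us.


Step 1: Convert L to m: L = 142e-6 m
Step 2: L^2 = (142e-6)^2 = 2.0164e-08 m^2
Step 3: tau = 3100 * 730 * 2.0164e-08 / 1.4 = 3.259366571e-02 s
Step 4: Convert to microseconds (multiply by 1e6).
tau = 32593.666 us


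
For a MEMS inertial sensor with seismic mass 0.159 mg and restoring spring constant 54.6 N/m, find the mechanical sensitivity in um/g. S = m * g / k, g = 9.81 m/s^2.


Step 1: Convert mass: m = 0.159 mg = 1.59e-07 kg
Step 2: S = m * g / k = 1.59e-07 * 9.81 / 54.6
Step 3: S = 2.86e-08 m/g
Step 4: Convert to um/g: S = 0.029 um/g


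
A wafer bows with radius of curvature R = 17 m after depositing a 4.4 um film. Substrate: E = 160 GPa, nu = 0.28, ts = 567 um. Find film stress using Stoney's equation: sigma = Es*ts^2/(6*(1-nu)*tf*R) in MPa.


Step 1: Compute numerator: Es * ts^2 = 160 * 567^2 = 51438240 (GPa*um^2)
Step 2: Compute denominator (R in um): 6*(1-nu)*tf*R = 6*0.72*4.4*17e6 = 323136000.0 (um^2)
Step 3: sigma (GPa) = 51438240 / 323136000.0 = 1.59184e-01 GPa
Step 4: Convert to MPa (x1000): sigma = 159.2 MPa


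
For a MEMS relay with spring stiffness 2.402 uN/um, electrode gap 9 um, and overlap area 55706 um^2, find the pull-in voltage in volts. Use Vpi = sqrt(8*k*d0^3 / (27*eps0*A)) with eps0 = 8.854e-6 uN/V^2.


Step 1: Compute numerator: 8 * k * d0^3 = 8 * 2.402 * 9^3 = 14008.464
Step 2: Compute denominator: 27 * eps0 * A = 27 * 8.854e-6 * 55706 = 13.316965
Step 3: Vpi = sqrt(14008.464 / 13.316965)
Vpi = 32.43 V


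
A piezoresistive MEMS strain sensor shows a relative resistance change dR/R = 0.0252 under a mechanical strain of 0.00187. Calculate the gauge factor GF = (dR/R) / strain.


Step 1: Identify values.
dR/R = 0.0252, strain = 0.00187
Step 2: GF = (dR/R) / strain = 0.0252 / 0.00187
GF = 13.5


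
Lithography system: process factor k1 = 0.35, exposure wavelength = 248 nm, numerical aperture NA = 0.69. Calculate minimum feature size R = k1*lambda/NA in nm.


Step 1: Identify values: k1 = 0.35, lambda = 248 nm, NA = 0.69
Step 2: R = k1 * lambda / NA
R = 0.35 * 248 / 0.69
R = 125.8 nm


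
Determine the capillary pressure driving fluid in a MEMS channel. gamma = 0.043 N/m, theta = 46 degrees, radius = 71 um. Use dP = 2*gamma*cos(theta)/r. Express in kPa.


Step 1: cos(46 deg) = 0.6947
Step 2: Convert r to m: r = 71e-6 m
Step 3: dP = 2 * 0.043 * 0.6947 / 71e-6 = 841.5 Pa
Step 4: Convert Pa to kPa (divide by 1000).
dP = 0.84 kPa


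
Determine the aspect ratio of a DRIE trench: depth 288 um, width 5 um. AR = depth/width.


Step 1: AR = depth / width
Step 2: AR = 288 / 5
AR = 57.6


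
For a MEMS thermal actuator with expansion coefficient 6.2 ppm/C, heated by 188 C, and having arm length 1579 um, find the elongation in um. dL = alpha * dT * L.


Step 1: Convert CTE: alpha = 6.2 ppm/C = 6.2e-6 /C
Step 2: dL = 6.2e-6 * 188 * 1579
dL = 1.8405 um


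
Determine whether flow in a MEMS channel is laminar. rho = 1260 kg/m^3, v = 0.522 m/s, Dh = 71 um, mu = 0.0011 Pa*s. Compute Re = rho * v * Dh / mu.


Step 1: Convert Dh to meters: Dh = 71e-6 m
Step 2: Re = rho * v * Dh / mu
Re = 1260 * 0.522 * 71e-6 / 0.0011
Re = 42.453
Since Re = 42.453 is below ~2300, the flow is laminar.


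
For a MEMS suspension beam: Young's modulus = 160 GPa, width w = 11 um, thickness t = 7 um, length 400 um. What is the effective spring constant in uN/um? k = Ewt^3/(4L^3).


Step 1: Convert E to consistent units (1 GPa = 1000 uN/um^2).
E = 160 GPa = 160000 uN/um^2
Step 2: Compute t^3 = 7^3 = 343
Step 3: Compute L^3 = 400^3 = 64000000
Step 4: k = 160000 * 11 * 343 / (4 * 64000000)
k = 2.3581 uN/um


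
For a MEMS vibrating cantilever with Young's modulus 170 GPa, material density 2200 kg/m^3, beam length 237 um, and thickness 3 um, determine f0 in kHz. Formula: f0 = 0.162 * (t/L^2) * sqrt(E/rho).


Step 1: Convert units to SI.
t_SI = 3e-6 m, L_SI = 237e-6 m
Step 2: Calculate sqrt(E/rho).
sqrt(170e9 / 2200) = 8790.49 m/s
Step 3: Compute f0.
f0 = 0.162 * 3e-6 / (237e-6)^2 * 8790.49 = 76059.4 Hz = 76.06 kHz


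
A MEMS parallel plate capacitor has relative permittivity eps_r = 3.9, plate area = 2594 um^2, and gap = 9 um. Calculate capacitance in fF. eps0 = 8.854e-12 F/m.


Step 1: Convert area to m^2: A = 2594e-12 m^2
Step 2: Convert gap to m: d = 9e-6 m
Step 3: C = eps0 * eps_r * A / d
C = 8.854e-12 * 3.9 * 2594e-12 / 9e-6
Step 4: Convert to fF (multiply by 1e15).
C = 9.95 fF


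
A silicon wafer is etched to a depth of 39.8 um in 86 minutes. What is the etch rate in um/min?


Step 1: Etch rate = depth / time
Step 2: rate = 39.8 / 86
rate = 0.463 um/min


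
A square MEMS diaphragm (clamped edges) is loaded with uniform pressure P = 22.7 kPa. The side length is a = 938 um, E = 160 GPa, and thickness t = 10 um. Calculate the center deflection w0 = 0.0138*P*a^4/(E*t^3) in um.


Step 1: Convert pressure to compatible units (E is in GPa, so P in GPa).
P = 22.7 kPa = 22.7e-6 GPa
Step 2: Compute numerator: 0.0138 * P * a^4.
a^4 = 938^4 = 774125464336
numerator = 0.0138 * 22.7e-6 * 774125464336 = 2.425025e+05
Step 3: Compute denominator: E * t^3 = 160 * 10^3 = 160000
Step 4: w0 = numerator / denominator = 2.425025e+05 / 160000 = 1.5156 um


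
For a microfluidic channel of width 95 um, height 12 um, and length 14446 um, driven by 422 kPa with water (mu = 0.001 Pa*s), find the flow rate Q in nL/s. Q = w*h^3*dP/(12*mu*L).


Step 1: Convert all dimensions to SI (meters).
w = 95e-6 m, h = 12e-6 m, L = 14446e-6 m, dP = 422e3 Pa
Step 2: Q = w * h^3 * dP / (12 * mu * L)
Q = 95e-6 * (12e-6)^3 * 422e3 / (12 * 0.001 * 14446e-6) = 3.9962343e-10 m^3/s
Step 3: Convert Q from m^3/s to nL/s (1 m^3 = 1e12 nL, so multiply by 1e12).
Q = 399.623 nL/s


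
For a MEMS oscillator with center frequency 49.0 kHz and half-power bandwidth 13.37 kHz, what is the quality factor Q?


Step 1: Q = f0 / bandwidth
Step 2: Q = 49.0 / 13.37
Q = 3.7


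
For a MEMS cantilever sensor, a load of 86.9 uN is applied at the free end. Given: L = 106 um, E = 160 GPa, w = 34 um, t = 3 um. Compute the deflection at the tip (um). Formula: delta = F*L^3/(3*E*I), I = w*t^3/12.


Step 1: Calculate the second moment of area.
I = w * t^3 / 12 = 34 * 3^3 / 12 = 76.5 um^4
Step 2: Convert E to consistent units (1 GPa = 1000 uN/um^2).
E = 160 GPa = 160000 uN/um^2
Step 3: Calculate tip deflection.
delta = F * L^3 / (3 * E * I)
delta = 86.9 * 106^3 / (3 * 160000 * 76.5)
delta = 2.8186 um


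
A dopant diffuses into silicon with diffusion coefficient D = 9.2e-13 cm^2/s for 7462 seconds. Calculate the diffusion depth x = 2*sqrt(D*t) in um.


Step 1: Compute D*t = 9.2e-13 * 7462 = 6.86504e-09 cm^2
Step 2: sqrt(D*t) = 8.28555e-05 cm
Step 3: x = 2 * 8.28555e-05 cm = 1.65711e-04 cm
Step 4: Convert to um (1 cm = 1e4 um): x = 1.657 um


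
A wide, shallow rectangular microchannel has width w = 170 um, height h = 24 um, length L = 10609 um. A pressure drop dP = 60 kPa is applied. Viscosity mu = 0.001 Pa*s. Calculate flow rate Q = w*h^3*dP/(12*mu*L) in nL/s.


Step 1: Convert all dimensions to SI (meters).
w = 170e-6 m, h = 24e-6 m, L = 10609e-6 m, dP = 60e3 Pa
Step 2: Q = w * h^3 * dP / (12 * mu * L)
Q = 170e-6 * (24e-6)^3 * 60e3 / (12 * 0.001 * 10609e-6) = 1.1075879e-09 m^3/s
Step 3: Convert Q from m^3/s to nL/s (1 m^3 = 1e12 nL, so multiply by 1e12).
Q = 1107.588 nL/s


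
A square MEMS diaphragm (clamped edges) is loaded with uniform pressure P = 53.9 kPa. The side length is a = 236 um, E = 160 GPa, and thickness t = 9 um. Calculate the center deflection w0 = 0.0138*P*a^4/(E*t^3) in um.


Step 1: Convert pressure to compatible units (E is in GPa, so P in GPa).
P = 53.9 kPa = 53.9e-6 GPa
Step 2: Compute numerator: 0.0138 * P * a^4.
a^4 = 236^4 = 3102044416
numerator = 0.0138 * 53.9e-6 * 3102044416 = 2.3074e+03
Step 3: Compute denominator: E * t^3 = 160 * 9^3 = 116640
Step 4: w0 = numerator / denominator = 2.3074e+03 / 116640 = 0.0198 um


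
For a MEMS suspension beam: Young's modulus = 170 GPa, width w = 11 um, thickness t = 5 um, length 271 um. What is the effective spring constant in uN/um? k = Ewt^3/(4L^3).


Step 1: Convert E to consistent units (1 GPa = 1000 uN/um^2).
E = 170 GPa = 170000 uN/um^2
Step 2: Compute t^3 = 5^3 = 125
Step 3: Compute L^3 = 271^3 = 19902511
Step 4: k = 170000 * 11 * 125 / (4 * 19902511)
k = 2.9362 uN/um


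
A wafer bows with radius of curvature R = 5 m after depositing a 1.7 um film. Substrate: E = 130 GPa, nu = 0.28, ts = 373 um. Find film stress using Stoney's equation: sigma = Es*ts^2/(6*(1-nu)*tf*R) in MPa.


Step 1: Compute numerator: Es * ts^2 = 130 * 373^2 = 18086770 (GPa*um^2)
Step 2: Compute denominator (R in um): 6*(1-nu)*tf*R = 6*0.72*1.7*5e6 = 36720000.0 (um^2)
Step 3: sigma (GPa) = 18086770 / 36720000.0 = 4.92559e-01 GPa
Step 4: Convert to MPa (x1000): sigma = 492.6 MPa


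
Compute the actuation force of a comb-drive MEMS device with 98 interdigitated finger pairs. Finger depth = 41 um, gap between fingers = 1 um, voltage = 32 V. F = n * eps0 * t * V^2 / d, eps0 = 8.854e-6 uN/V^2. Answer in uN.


Step 1: Parameters: n=98, eps0=8.854e-6 uN/V^2, t=41 um, V=32 V, d=1 um
Step 2: V^2 = 1024
Step 3: F = 98 * 8.854e-6 * 41 * 1024 / 1
F = 36.429 uN


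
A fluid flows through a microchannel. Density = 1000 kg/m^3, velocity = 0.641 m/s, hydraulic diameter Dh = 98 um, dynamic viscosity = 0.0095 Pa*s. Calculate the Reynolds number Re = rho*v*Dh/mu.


Step 1: Convert Dh to meters: Dh = 98e-6 m
Step 2: Re = rho * v * Dh / mu
Re = 1000 * 0.641 * 98e-6 / 0.0095
Re = 6.612


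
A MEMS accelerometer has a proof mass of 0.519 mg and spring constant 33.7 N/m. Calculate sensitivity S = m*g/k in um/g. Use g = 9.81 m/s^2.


Step 1: Convert mass: m = 0.519 mg = 5.19e-07 kg
Step 2: S = m * g / k = 5.19e-07 * 9.81 / 33.7
Step 3: S = 1.51e-07 m/g
Step 4: Convert to um/g: S = 0.151 um/g


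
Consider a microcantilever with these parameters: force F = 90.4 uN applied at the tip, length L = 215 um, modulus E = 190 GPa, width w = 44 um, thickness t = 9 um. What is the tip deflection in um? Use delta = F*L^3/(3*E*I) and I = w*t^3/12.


Step 1: Calculate the second moment of area.
I = w * t^3 / 12 = 44 * 9^3 / 12 = 2673.0 um^4
Step 2: Convert E to consistent units (1 GPa = 1000 uN/um^2).
E = 190 GPa = 190000 uN/um^2
Step 3: Calculate tip deflection.
delta = F * L^3 / (3 * E * I)
delta = 90.4 * 215^3 / (3 * 190000 * 2673.0)
delta = 0.5897 um


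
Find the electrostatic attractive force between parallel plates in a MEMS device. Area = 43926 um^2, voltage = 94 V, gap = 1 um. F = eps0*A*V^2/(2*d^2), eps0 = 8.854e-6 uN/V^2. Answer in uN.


Step 1: Identify parameters.
eps0 = 8.854e-6 uN/V^2, A = 43926 um^2, V = 94 V, d = 1 um
Step 2: Compute V^2 = 94^2 = 8836
Step 3: Compute d^2 = 1^2 = 1
Step 4: F = 0.5 * 8.854e-6 * 43926 * 8836 / 1
F = 1718.252 uN


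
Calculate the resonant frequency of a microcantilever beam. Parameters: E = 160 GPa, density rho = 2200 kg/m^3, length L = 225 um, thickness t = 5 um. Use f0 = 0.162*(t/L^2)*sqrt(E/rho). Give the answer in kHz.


Step 1: Convert units to SI.
t_SI = 5e-6 m, L_SI = 225e-6 m
Step 2: Calculate sqrt(E/rho).
sqrt(160e9 / 2200) = 8528.03 m/s
Step 3: Compute f0.
f0 = 0.162 * 5e-6 / (225e-6)^2 * 8528.03 = 136448.5 Hz = 136.45 kHz


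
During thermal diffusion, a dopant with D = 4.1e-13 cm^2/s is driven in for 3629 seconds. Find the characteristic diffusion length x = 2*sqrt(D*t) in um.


Step 1: Compute D*t = 4.1e-13 * 3629 = 1.48789e-09 cm^2
Step 2: sqrt(D*t) = 3.8573e-05 cm
Step 3: x = 2 * 3.8573e-05 cm = 7.7146e-05 cm
Step 4: Convert to um (1 cm = 1e4 um): x = 0.771 um


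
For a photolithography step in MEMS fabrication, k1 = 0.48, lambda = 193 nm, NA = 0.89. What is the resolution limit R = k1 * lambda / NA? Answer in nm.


Step 1: Identify values: k1 = 0.48, lambda = 193 nm, NA = 0.89
Step 2: R = k1 * lambda / NA
R = 0.48 * 193 / 0.89
R = 104.1 nm


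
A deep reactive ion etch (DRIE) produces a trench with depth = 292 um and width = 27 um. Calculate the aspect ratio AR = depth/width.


Step 1: AR = depth / width
Step 2: AR = 292 / 27
AR = 10.8


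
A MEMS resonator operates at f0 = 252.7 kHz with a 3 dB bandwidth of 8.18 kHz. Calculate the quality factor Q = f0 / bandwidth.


Step 1: Q = f0 / bandwidth
Step 2: Q = 252.7 / 8.18
Q = 30.9


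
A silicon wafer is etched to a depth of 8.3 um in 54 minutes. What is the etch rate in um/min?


Step 1: Etch rate = depth / time
Step 2: rate = 8.3 / 54
rate = 0.154 um/min


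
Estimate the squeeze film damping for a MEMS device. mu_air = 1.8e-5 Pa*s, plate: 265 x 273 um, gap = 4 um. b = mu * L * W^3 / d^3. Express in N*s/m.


Step 1: Convert to SI.
L = 265e-6 m, W = 273e-6 m, d = 4e-6 m
Step 2: W^3 = (273e-6)^3 = 2.03e-11 m^3
Step 3: d^3 = (4e-6)^3 = 6.40e-17 m^3
Step 4: b = 1.8e-5 * 265e-6 * 2.03e-11 / 6.40e-17
b = 1.52e-03 N*s/m


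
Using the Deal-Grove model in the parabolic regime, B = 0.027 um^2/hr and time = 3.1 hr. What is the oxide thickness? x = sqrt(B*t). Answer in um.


Step 1: Compute B*t = 0.027 * 3.1 = 0.0837
Step 2: x = sqrt(0.0837)
x = 0.289 um


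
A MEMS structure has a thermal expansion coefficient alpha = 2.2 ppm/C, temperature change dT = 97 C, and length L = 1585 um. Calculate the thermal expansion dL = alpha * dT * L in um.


Step 1: Convert CTE: alpha = 2.2 ppm/C = 2.2e-6 /C
Step 2: dL = 2.2e-6 * 97 * 1585
dL = 0.3382 um


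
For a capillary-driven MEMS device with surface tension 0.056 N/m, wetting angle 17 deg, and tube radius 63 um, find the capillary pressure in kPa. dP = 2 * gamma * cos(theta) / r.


Step 1: cos(17 deg) = 0.9563
Step 2: Convert r to m: r = 63e-6 m
Step 3: dP = 2 * 0.056 * 0.9563 / 63e-6 = 1700.1 Pa
Step 4: Convert Pa to kPa (divide by 1000).
dP = 1.7 kPa


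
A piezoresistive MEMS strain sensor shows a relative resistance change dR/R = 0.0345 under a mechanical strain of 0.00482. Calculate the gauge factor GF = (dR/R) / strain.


Step 1: Identify values.
dR/R = 0.0345, strain = 0.00482
Step 2: GF = (dR/R) / strain = 0.0345 / 0.00482
GF = 7.2


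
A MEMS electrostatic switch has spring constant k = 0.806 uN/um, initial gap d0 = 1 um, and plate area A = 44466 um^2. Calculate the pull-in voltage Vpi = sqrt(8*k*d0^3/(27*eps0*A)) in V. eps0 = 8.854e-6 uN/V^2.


Step 1: Compute numerator: 8 * k * d0^3 = 8 * 0.806 * 1^3 = 6.448
Step 2: Compute denominator: 27 * eps0 * A = 27 * 8.854e-6 * 44466 = 10.629953
Step 3: Vpi = sqrt(6.448 / 10.629953)
Vpi = 0.78 V


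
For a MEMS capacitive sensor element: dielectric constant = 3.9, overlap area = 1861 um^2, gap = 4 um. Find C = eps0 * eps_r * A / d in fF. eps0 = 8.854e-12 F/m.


Step 1: Convert area to m^2: A = 1861e-12 m^2
Step 2: Convert gap to m: d = 4e-6 m
Step 3: C = eps0 * eps_r * A / d
C = 8.854e-12 * 3.9 * 1861e-12 / 4e-6
Step 4: Convert to fF (multiply by 1e15).
C = 16.07 fF


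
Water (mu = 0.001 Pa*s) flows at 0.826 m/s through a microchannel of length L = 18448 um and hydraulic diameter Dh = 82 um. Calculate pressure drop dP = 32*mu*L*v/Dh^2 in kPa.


Step 1: Convert to SI: L = 18448e-6 m, Dh = 82e-6 m
Step 2: dP = 32 * 0.001 * 18448e-6 * 0.826 / (82e-6)^2
Step 3: dP = 72518.97 Pa
Step 4: Convert to kPa: dP = 72.52 kPa


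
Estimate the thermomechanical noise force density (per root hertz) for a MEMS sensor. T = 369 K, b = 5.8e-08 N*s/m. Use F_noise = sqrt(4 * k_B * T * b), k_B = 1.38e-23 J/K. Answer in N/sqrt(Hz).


Step 1: Compute 4 * k_B * T * b
= 4 * 1.38e-23 * 369 * 5.8e-08
= 1.1814e-27 N^2/Hz
Step 2: F_noise = sqrt(1.1814e-27)
F_noise = 3.44e-14 N/sqrt(Hz)


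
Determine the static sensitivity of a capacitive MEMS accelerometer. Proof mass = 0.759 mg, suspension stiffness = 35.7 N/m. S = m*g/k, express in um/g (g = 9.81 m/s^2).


Step 1: Convert mass: m = 0.759 mg = 7.59e-07 kg
Step 2: S = m * g / k = 7.59e-07 * 9.81 / 35.7
Step 3: S = 2.09e-07 m/g
Step 4: Convert to um/g: S = 0.209 um/g


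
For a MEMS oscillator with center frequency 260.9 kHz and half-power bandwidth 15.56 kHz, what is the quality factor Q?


Step 1: Q = f0 / bandwidth
Step 2: Q = 260.9 / 15.56
Q = 16.8


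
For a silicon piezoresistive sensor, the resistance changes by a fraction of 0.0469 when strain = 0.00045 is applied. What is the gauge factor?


Step 1: Identify values.
dR/R = 0.0469, strain = 0.00045
Step 2: GF = (dR/R) / strain = 0.0469 / 0.00045
GF = 104.2


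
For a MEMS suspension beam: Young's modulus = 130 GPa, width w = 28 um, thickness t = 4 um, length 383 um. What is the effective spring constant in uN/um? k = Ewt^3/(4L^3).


Step 1: Convert E to consistent units (1 GPa = 1000 uN/um^2).
E = 130 GPa = 130000 uN/um^2
Step 2: Compute t^3 = 4^3 = 64
Step 3: Compute L^3 = 383^3 = 56181887
Step 4: k = 130000 * 28 * 64 / (4 * 56181887)
k = 1.0366 uN/um


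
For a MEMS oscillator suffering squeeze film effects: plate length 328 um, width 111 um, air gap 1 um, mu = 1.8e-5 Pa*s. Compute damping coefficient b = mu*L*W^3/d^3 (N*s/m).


Step 1: Convert to SI.
L = 328e-6 m, W = 111e-6 m, d = 1e-6 m
Step 2: W^3 = (111e-6)^3 = 1.37e-12 m^3
Step 3: d^3 = (1e-6)^3 = 1.00e-18 m^3
Step 4: b = 1.8e-5 * 328e-6 * 1.37e-12 / 1.00e-18
b = 8.07e-03 N*s/m


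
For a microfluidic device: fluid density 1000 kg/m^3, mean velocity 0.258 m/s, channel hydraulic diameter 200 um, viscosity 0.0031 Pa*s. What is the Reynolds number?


Step 1: Convert Dh to meters: Dh = 200e-6 m
Step 2: Re = rho * v * Dh / mu
Re = 1000 * 0.258 * 200e-6 / 0.0031
Re = 16.645


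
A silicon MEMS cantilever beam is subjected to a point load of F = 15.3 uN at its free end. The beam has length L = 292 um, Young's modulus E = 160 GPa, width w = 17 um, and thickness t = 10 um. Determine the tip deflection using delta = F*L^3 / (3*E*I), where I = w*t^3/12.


Step 1: Calculate the second moment of area.
I = w * t^3 / 12 = 17 * 10^3 / 12 = 1416.6667 um^4
Step 2: Convert E to consistent units (1 GPa = 1000 uN/um^2).
E = 160 GPa = 160000 uN/um^2
Step 3: Calculate tip deflection.
delta = F * L^3 / (3 * E * I)
delta = 15.3 * 292^3 / (3 * 160000 * 1416.6667)
delta = 0.5602 um


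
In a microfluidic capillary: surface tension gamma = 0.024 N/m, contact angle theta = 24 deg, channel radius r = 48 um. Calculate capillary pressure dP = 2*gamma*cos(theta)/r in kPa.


Step 1: cos(24 deg) = 0.9135
Step 2: Convert r to m: r = 48e-6 m
Step 3: dP = 2 * 0.024 * 0.9135 / 48e-6 = 913.5 Pa
Step 4: Convert Pa to kPa (divide by 1000).
dP = 0.91 kPa


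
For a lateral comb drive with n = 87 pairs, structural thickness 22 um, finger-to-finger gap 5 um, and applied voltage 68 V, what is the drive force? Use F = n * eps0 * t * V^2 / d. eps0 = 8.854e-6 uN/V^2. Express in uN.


Step 1: Parameters: n=87, eps0=8.854e-6 uN/V^2, t=22 um, V=68 V, d=5 um
Step 2: V^2 = 4624
Step 3: F = 87 * 8.854e-6 * 22 * 4624 / 5
F = 15.672 uN


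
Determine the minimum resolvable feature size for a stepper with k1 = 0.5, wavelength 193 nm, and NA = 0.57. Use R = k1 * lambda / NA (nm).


Step 1: Identify values: k1 = 0.5, lambda = 193 nm, NA = 0.57
Step 2: R = k1 * lambda / NA
R = 0.5 * 193 / 0.57
R = 169.3 nm


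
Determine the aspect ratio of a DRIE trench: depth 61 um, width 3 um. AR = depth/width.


Step 1: AR = depth / width
Step 2: AR = 61 / 3
AR = 20.3


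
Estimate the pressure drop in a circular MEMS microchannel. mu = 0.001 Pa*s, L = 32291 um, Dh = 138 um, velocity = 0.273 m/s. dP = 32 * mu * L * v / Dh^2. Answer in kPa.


Step 1: Convert to SI: L = 32291e-6 m, Dh = 138e-6 m
Step 2: dP = 32 * 0.001 * 32291e-6 * 0.273 / (138e-6)^2
Step 3: dP = 14812.76 Pa
Step 4: Convert to kPa: dP = 14.81 kPa


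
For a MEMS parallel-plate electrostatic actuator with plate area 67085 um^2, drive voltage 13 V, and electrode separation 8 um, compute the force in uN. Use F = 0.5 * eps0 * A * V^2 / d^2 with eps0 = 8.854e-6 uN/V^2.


Step 1: Identify parameters.
eps0 = 8.854e-6 uN/V^2, A = 67085 um^2, V = 13 V, d = 8 um
Step 2: Compute V^2 = 13^2 = 169
Step 3: Compute d^2 = 8^2 = 64
Step 4: F = 0.5 * 8.854e-6 * 67085 * 169 / 64
F = 0.784 uN


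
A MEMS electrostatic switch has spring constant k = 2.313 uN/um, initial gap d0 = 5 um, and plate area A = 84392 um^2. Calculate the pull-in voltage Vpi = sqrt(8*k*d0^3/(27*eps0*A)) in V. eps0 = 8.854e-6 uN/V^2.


Step 1: Compute numerator: 8 * k * d0^3 = 8 * 2.313 * 5^3 = 2313.0
Step 2: Compute denominator: 27 * eps0 * A = 27 * 8.854e-6 * 84392 = 20.174583
Step 3: Vpi = sqrt(2313.0 / 20.174583)
Vpi = 10.71 V


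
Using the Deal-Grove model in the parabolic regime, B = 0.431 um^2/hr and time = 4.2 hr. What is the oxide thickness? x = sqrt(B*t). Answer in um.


Step 1: Compute B*t = 0.431 * 4.2 = 1.8102
Step 2: x = sqrt(1.8102)
x = 1.345 um


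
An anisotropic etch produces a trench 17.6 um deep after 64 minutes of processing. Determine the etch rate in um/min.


Step 1: Etch rate = depth / time
Step 2: rate = 17.6 / 64
rate = 0.275 um/min


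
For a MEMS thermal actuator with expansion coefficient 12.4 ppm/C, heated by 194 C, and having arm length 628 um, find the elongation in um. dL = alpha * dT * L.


Step 1: Convert CTE: alpha = 12.4 ppm/C = 12.4e-6 /C
Step 2: dL = 12.4e-6 * 194 * 628
dL = 1.5107 um


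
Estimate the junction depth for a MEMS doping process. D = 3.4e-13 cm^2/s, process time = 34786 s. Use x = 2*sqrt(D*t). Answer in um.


Step 1: Compute D*t = 3.4e-13 * 34786 = 1.182724e-08 cm^2
Step 2: sqrt(D*t) = 1.08753e-04 cm
Step 3: x = 2 * 1.08753e-04 cm = 2.17506e-04 cm
Step 4: Convert to um (1 cm = 1e4 um): x = 2.175 um


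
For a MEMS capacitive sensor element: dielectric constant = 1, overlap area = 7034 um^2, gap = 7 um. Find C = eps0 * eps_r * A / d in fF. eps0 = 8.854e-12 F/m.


Step 1: Convert area to m^2: A = 7034e-12 m^2
Step 2: Convert gap to m: d = 7e-6 m
Step 3: C = eps0 * eps_r * A / d
C = 8.854e-12 * 1 * 7034e-12 / 7e-6
Step 4: Convert to fF (multiply by 1e15).
C = 8.9 fF


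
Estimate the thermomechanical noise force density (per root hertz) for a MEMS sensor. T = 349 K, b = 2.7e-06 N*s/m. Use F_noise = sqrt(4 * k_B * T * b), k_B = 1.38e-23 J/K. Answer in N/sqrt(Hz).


Step 1: Compute 4 * k_B * T * b
= 4 * 1.38e-23 * 349 * 2.7e-06
= 5.2015e-26 N^2/Hz
Step 2: F_noise = sqrt(5.2015e-26)
F_noise = 2.28e-13 N/sqrt(Hz)


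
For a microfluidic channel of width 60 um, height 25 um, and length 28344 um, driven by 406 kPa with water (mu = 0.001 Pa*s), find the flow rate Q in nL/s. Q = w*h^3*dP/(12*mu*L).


Step 1: Convert all dimensions to SI (meters).
w = 60e-6 m, h = 25e-6 m, L = 28344e-6 m, dP = 406e3 Pa
Step 2: Q = w * h^3 * dP / (12 * mu * L)
Q = 60e-6 * (25e-6)^3 * 406e3 / (12 * 0.001 * 28344e-6) = 1.119064e-09 m^3/s
Step 3: Convert Q from m^3/s to nL/s (1 m^3 = 1e12 nL, so multiply by 1e12).
Q = 1119.064 nL/s


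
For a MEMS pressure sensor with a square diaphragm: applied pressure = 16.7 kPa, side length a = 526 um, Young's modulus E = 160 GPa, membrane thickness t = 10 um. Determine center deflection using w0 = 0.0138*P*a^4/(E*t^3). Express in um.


Step 1: Convert pressure to compatible units (E is in GPa, so P in GPa).
P = 16.7 kPa = 16.7e-6 GPa
Step 2: Compute numerator: 0.0138 * P * a^4.
a^4 = 526^4 = 76549608976
numerator = 0.0138 * 16.7e-6 * 76549608976 = 1.76416e+04
Step 3: Compute denominator: E * t^3 = 160 * 10^3 = 160000
Step 4: w0 = numerator / denominator = 1.76416e+04 / 160000 = 0.1103 um
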